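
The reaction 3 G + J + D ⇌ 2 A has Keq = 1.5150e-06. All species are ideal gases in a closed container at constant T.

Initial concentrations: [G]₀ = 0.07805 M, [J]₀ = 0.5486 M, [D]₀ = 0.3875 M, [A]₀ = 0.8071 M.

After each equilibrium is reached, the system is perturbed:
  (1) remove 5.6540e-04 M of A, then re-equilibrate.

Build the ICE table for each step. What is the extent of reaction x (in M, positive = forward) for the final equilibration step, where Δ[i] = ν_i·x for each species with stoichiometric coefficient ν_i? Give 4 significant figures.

x = 2.8168e-04 M

Q₀ = 6445 vs Keq = 1.5150e-06 ⇒ Q>K, reverse
Step 1:
                   G          J          D          A
  Initial    0.07805     0.5486     0.3875     0.8071
  Change       1.208     0.4028     0.4028    -0.8055
  Equil        1.286     0.9514     0.7903   0.001557
  solve Keq expr → x = -0.4028; check Q = 1.5150e-06
Then remove 5.6540e-04 M of A.
Step 2:
                   G          J          D          A
  Initial      1.286     0.9514     0.7903 9.9170e-04
  Change  -8.4504e-04 -2.8168e-04 -2.8168e-04 5.6336e-04
  Equil        1.286     0.9511       0.79   0.001555
  solve Keq expr → x = 2.8168e-04; check Q = 1.5150e-06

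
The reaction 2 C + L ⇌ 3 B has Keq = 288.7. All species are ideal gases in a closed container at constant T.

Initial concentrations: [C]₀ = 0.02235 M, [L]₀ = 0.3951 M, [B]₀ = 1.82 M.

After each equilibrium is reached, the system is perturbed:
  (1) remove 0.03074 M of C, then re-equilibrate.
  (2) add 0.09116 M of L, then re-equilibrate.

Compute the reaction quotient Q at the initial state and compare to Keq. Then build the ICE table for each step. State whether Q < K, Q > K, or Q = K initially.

Q₀ = 3.0546e+04; Q > K (proceeds reverse)

Q₀ = 3.0546e+04 vs Keq = 288.7 ⇒ Q>K, reverse
Step 1:
                    C           L           B
  init        0.02235      0.3951        1.82
  Δ            0.1504     0.07521     -0.2256
  eq           0.1728      0.4703       1.594
  solve Keq expr → x = -0.07521; check Q = 288.7
Then remove 0.03074 M of C.
Step 2:
                    C           L           B
  init          0.142      0.4703       1.594
  Δ           0.02312     0.01156    -0.03468
  eq           0.1651      0.4819        1.56
  solve Keq expr → x = -0.01156; check Q = 288.7
Then add 0.09116 M of L.
Step 3:
                    C           L           B
  init         0.1651       0.573        1.56
  Δ          -0.01065   -0.005326     0.01598
  eq           0.1545      0.5677       1.576
  solve Keq expr → x = 0.005326; check Q = 288.7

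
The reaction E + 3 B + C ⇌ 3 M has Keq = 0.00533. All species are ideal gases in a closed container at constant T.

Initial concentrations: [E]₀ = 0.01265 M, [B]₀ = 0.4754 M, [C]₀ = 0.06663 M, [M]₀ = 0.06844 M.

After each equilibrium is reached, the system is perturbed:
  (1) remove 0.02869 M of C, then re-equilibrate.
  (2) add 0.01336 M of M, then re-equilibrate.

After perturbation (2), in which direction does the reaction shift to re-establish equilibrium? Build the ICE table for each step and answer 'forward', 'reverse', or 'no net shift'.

Q₀ = 3.54 vs Keq = 0.00533 ⇒ Q>K, reverse
Step 1:
                  E         B         C         M
  Initial   0.01265    0.4754   0.06663   0.06844
  Change    0.01853    0.0556   0.01853   -0.0556
  Equil     0.03118     0.531   0.08516   0.01284
  solve Keq expr → x = -0.01853; check Q = 0.00533
Then remove 0.02869 M of C.
Step 2:
                  E         B         C         M
  Initial   0.03118     0.531   0.05647   0.01284
  Change  5.0590e-04  0.001518 5.0590e-04 -0.001518
  Equil     0.03169    0.5325   0.05698   0.01133
  solve Keq expr → x = -5.0590e-04; check Q = 0.00533
Then add 0.01336 M of M.
Step 3:
                  E         B         C         M
  Initial   0.03169    0.5325   0.05698   0.02469
  Change   0.004111   0.01233  0.004111  -0.01233
  Equil      0.0358    0.5448   0.06109   0.01235
  solve Keq expr → x = -0.004111; check Q = 0.00533

Direction: reverse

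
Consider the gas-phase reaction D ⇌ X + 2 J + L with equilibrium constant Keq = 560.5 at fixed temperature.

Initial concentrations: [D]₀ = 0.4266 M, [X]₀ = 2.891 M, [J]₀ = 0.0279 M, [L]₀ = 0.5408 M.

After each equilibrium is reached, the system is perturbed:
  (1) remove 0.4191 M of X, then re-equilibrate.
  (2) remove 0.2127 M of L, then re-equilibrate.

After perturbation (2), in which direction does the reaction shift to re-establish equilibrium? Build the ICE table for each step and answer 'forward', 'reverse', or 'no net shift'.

Direction: forward

Q₀ = 0.002853 vs Keq = 560.5 ⇒ Q<K, forward
Step 1:
                    D           X           J           L
  Initial      0.4266       2.891      0.0279      0.5408
  Change      -0.4223      0.4223      0.8445      0.4223
  Equil      0.004333       3.313      0.8724      0.9631
  solve Keq expr → x = 0.4223; check Q = 560.5
Then remove 0.4191 M of X.
Step 2:
                    D           X           J           L
  Initial    0.004333       2.894      0.8724      0.9631
  Change  -5.3598e-04  5.3598e-04    0.001072  5.3598e-04
  Equil      0.003797       2.895      0.8735      0.9636
  solve Keq expr → x = 5.3598e-04; check Q = 560.5
Then remove 0.2127 M of L.
Step 3:
                    D           X           J           L
  Initial    0.003797       2.895      0.8735      0.7509
  Change  -8.2290e-04  8.2290e-04    0.001646  8.2290e-04
  Equil      0.002974       2.896      0.8752      0.7517
  solve Keq expr → x = 8.2290e-04; check Q = 560.5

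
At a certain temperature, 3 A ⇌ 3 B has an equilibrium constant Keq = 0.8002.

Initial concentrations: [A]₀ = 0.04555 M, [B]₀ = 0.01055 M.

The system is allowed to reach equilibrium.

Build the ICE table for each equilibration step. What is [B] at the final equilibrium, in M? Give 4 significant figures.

[B]_eq = 0.02701 M

Q₀ = 0.01242 vs Keq = 0.8002 ⇒ Q<K, forward
Step 1:
                    A           B
  init        0.04555     0.01055
  Δ          -0.01646     0.01646
  eq          0.02909     0.02701
  solve Keq expr → x = 0.005486; check Q = 0.8002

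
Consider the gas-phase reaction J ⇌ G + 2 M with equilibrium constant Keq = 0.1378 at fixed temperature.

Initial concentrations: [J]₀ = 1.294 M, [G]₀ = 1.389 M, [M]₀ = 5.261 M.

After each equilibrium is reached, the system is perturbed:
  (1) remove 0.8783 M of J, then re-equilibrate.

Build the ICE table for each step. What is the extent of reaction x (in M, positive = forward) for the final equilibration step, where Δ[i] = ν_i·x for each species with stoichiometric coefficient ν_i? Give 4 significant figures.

x = -0.01673 M

Q₀ = 29.71 vs Keq = 0.1378 ⇒ Q>K, reverse
Step 1:
                  J         G         M
  Initial     1.294     1.389     5.261
  Change      1.335    -1.335     -2.67
  Equil       2.629   0.05397     2.591
  solve Keq expr → x = -1.335; check Q = 0.1378
Then remove 0.8783 M of J.
Step 2:
                  J         G         M
  Initial     1.751   0.05397     2.591
  Change    0.01673  -0.01673  -0.03346
  Equil       1.767   0.03724     2.557
  solve Keq expr → x = -0.01673; check Q = 0.1378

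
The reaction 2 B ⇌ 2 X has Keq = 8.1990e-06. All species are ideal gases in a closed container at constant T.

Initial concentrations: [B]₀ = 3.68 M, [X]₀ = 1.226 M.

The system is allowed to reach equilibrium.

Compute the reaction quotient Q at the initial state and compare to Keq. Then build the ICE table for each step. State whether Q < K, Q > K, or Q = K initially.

Q₀ = 0.111; Q > K (proceeds reverse)

Q₀ = 0.111 vs Keq = 8.1990e-06 ⇒ Q>K, reverse
Step 1:
                    B           X
  Initial        3.68       1.226
  Change        1.212      -1.212
  Equil         4.892     0.01401
  solve Keq expr → x = -0.606; check Q = 8.1990e-06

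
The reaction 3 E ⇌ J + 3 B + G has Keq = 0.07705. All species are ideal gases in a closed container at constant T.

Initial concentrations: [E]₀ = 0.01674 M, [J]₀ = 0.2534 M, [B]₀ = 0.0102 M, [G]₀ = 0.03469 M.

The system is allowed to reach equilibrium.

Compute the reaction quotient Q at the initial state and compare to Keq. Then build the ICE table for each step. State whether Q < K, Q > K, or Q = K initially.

Q₀ = 0.001989; Q < K (proceeds forward)

Q₀ = 0.001989 vs Keq = 0.07705 ⇒ Q<K, forward
Step 1:
                  E         J         B         G
  Initial   0.01674    0.2534    0.0102   0.03469
  Change  -0.007778  0.002593  0.007778  0.002593
  Equil    0.008962     0.256   0.01798   0.03728
  solve Keq expr → x = 0.002593; check Q = 0.07705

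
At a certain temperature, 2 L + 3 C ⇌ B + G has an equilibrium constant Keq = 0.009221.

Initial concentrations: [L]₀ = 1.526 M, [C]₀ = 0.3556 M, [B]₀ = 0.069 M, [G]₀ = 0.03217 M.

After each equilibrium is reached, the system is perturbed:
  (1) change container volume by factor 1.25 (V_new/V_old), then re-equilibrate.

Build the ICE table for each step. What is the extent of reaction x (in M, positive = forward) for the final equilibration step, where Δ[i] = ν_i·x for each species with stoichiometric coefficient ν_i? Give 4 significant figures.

x = -0.005441 M

Q₀ = 0.0212 vs Keq = 0.009221 ⇒ Q>K, reverse
Step 1:
                    L           C           B           G
  I             1.526      0.3556       0.069     0.03217
  C           0.02078     0.03117    -0.01039    -0.01039
  E             1.547      0.3868     0.05861     0.02178
  solve Keq expr → x = -0.01039; check Q = 0.009221
Then change container volume by factor 1.25 (V_new/V_old).
Step 2:
                    L           C           B           G
  I             1.237      0.3094     0.04689     0.01742
  C           0.01088     0.01632   -0.005441   -0.005441
  E             1.248      0.3257     0.04145     0.01198
  solve Keq expr → x = -0.005441; check Q = 0.009221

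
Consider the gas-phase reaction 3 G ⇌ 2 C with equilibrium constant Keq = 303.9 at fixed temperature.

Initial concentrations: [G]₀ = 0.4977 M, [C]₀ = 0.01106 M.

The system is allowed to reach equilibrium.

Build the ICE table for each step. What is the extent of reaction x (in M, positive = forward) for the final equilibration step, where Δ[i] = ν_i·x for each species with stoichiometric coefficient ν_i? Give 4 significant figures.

Q₀ = 9.9222e-04 vs Keq = 303.9 ⇒ Q<K, forward
Step 1:
                  G         C
  init       0.4977   0.01106
  Δ         -0.4313    0.2875
  eq        0.06644    0.2986
  solve Keq expr → x = 0.1438; check Q = 303.9

x = 0.1438 M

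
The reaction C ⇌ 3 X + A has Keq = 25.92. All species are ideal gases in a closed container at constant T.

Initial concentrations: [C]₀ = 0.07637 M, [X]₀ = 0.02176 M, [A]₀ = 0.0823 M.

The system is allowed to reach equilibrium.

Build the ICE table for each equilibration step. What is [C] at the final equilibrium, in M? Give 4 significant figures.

Q₀ = 1.1103e-05 vs Keq = 25.92 ⇒ Q<K, forward
Step 1:
                   C          X          A
  Initial    0.07637    0.02176     0.0823
  Change    -0.07627     0.2288    0.07627
  Equil   9.6259e-05     0.2506     0.1586
  solve Keq expr → x = 0.07627; check Q = 25.92

[C]_eq = 9.6259e-05 M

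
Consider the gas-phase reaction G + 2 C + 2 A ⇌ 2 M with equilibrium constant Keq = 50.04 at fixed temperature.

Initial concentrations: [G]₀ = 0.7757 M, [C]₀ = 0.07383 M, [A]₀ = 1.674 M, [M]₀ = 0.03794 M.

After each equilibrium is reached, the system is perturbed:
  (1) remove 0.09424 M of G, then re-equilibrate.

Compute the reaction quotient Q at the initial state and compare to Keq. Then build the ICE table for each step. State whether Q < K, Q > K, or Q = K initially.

Q₀ = 0.1215; Q < K (proceeds forward)

Q₀ = 0.1215 vs Keq = 50.04 ⇒ Q<K, forward
Step 1:
                    G           C           A           M
  init         0.7757     0.07383       1.674     0.03794
  Δ          -0.03175    -0.06351    -0.06351     0.06351
  eq           0.7439     0.01032        1.61      0.1014
  solve Keq expr → x = 0.03175; check Q = 50.04
Then remove 0.09424 M of G.
Step 2:
                    G           C           A           M
  init         0.6497     0.01032        1.61      0.1014
  Δ        3.2297e-04  6.4593e-04  6.4593e-04 -6.4593e-04
  eq             0.65     0.01097       1.611      0.1008
  solve Keq expr → x = -3.2297e-04; check Q = 50.04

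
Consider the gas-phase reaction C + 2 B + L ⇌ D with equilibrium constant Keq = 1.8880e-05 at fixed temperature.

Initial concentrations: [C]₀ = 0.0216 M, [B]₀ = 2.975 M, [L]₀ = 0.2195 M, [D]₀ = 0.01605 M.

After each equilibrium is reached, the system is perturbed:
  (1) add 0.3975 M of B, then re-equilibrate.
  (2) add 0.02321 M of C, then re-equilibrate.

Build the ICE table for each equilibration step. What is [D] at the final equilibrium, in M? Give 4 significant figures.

[D]_eq = 3.1370e-06 M

Q₀ = 0.3825 vs Keq = 1.8880e-05 ⇒ Q>K, reverse
Step 1:
                  C         B         L         D
  I          0.0216     2.975    0.2195   0.01605
  C         0.01605    0.0321   0.01605  -0.01605
  E         0.03765     3.007    0.2355 1.5140e-06
  solve Keq expr → x = -0.01605; check Q = 1.8880e-05
Then add 0.3975 M of B.
Step 2:
                  C         B         L         D
  I         0.03765     3.405    0.2355 1.5140e-06
  C       -4.2669e-07 -8.5338e-07 -4.2669e-07 4.2669e-07
  E         0.03765     3.405    0.2355 1.9407e-06
  solve Keq expr → x = 4.2669e-07; check Q = 1.8880e-05
Then add 0.02321 M of C.
Step 3:
                  C         B         L         D
  I         0.06086     3.405    0.2355 1.9407e-06
  C       -1.1963e-06 -2.3927e-06 -1.1963e-06 1.1963e-06
  E         0.06086     3.405    0.2355 3.1370e-06
  solve Keq expr → x = 1.1963e-06; check Q = 1.8880e-05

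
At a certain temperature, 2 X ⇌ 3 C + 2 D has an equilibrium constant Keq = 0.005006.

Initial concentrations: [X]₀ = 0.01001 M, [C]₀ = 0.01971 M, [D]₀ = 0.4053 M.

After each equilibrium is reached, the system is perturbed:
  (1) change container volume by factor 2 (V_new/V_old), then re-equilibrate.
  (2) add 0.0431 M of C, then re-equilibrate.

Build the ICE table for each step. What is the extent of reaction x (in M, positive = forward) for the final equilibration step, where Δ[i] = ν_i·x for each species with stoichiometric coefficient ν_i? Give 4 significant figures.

Q₀ = 0.01255 vs Keq = 0.005006 ⇒ Q>K, reverse
Step 1:
                  X         C         D
  init      0.01001   0.01971    0.4053
  Δ        0.002113 -0.003169 -0.002113
  eq        0.01212   0.01654    0.4032
  solve Keq expr → x = -0.001056; check Q = 0.005006
Then change container volume by factor 2 (V_new/V_old).
Step 2:
                  X         C         D
  init     0.006061   0.00827    0.2016
  Δ       -0.002361  0.003541  0.002361
  eq         0.0037   0.01181     0.204
  solve Keq expr → x = 0.00118; check Q = 0.005006
Then add 0.0431 M of C.
Step 3:
                  X         C         D
  init       0.0037   0.05491     0.204
  Δ         0.01358  -0.02037  -0.01358
  eq        0.01728   0.03455    0.1904
  solve Keq expr → x = -0.006788; check Q = 0.005006

x = -0.006788 M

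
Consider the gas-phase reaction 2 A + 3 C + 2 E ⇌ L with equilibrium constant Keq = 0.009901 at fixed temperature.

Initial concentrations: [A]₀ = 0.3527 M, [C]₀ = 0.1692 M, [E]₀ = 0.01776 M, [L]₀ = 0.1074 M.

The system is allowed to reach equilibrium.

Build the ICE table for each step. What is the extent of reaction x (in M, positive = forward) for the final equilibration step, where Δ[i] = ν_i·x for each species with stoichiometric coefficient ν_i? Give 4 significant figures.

x = -0.1074 M

Q₀ = 5.6508e+05 vs Keq = 0.009901 ⇒ Q>K, reverse
Step 1:
                  A         C         E         L
  I          0.3527    0.1692   0.01776    0.1074
  C          0.2148    0.3221    0.2148   -0.1074
  E          0.5675    0.4913    0.2325 2.0446e-05
  solve Keq expr → x = -0.1074; check Q = 0.009901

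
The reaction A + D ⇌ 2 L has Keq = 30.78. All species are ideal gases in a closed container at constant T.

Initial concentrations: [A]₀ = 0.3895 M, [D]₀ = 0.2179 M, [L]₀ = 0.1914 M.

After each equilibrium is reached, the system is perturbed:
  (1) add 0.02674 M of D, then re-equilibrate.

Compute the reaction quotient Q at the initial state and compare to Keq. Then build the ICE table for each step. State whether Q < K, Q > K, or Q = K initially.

Q₀ = 0.4316 vs Keq = 30.78 ⇒ Q<K, forward
Step 1:
                   A          D          L
  init        0.3895     0.2179     0.1914
  Δ           -0.174     -0.174      0.348
  eq          0.2155    0.04388     0.5394
  solve Keq expr → x = 0.174; check Q = 30.78
Then add 0.02674 M of D.
Step 2:
                   A          D          L
  init        0.2155    0.07062     0.5394
  Δ         -0.01687   -0.01687    0.03374
  eq          0.1986    0.05375     0.5732
  solve Keq expr → x = 0.01687; check Q = 30.78

Q₀ = 0.4316; Q < K (proceeds forward)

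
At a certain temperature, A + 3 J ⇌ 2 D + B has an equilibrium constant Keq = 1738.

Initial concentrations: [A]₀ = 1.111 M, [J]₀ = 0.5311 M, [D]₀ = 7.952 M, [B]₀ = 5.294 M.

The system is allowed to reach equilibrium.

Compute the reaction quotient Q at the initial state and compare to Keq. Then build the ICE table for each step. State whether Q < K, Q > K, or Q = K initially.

Q₀ = 2011 vs Keq = 1738 ⇒ Q>K, reverse
Step 1:
                    A           J           D           B
  init          1.111      0.5311       7.952       5.294
  Δ          0.008044     0.02413    -0.01609   -0.008044
  eq            1.119      0.5552       7.936       5.286
  solve Keq expr → x = -0.008044; check Q = 1738

Q₀ = 2011; Q > K (proceeds reverse)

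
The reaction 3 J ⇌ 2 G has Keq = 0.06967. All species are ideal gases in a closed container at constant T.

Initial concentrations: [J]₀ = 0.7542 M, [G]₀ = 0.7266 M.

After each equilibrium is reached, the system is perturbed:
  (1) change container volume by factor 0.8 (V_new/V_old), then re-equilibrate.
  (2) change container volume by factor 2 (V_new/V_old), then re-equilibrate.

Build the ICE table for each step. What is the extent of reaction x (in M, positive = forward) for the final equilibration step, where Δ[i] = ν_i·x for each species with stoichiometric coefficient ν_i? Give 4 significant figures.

x = -0.02419 M

Q₀ = 1.231 vs Keq = 0.06967 ⇒ Q>K, reverse
Step 1:
                   J          G
  Initial     0.7542     0.7266
  Change      0.5203    -0.3468
  Equil        1.274     0.3798
  solve Keq expr → x = -0.1734; check Q = 0.06967
Then change container volume by factor 0.8 (V_new/V_old).
Step 2:
                   J          G
  Initial      1.593     0.4747
  Change    -0.04819    0.03213
  Equil        1.545     0.5068
  solve Keq expr → x = 0.01606; check Q = 0.06967
Then change container volume by factor 2 (V_new/V_old).
Step 3:
                   J          G
  Initial     0.7724     0.2534
  Change     0.07258   -0.04838
  Equil        0.845      0.205
  solve Keq expr → x = -0.02419; check Q = 0.06967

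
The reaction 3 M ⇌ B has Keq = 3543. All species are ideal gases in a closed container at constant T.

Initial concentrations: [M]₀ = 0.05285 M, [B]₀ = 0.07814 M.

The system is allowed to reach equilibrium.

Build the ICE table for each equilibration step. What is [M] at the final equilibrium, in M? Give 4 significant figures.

Q₀ = 529.3 vs Keq = 3543 ⇒ Q<K, forward
Step 1:
                   M          B
  I          0.05285    0.07814
  C         -0.02388   0.007962
  E          0.02897     0.0861
  solve Keq expr → x = 0.007962; check Q = 3543

[M]_eq = 0.02897 M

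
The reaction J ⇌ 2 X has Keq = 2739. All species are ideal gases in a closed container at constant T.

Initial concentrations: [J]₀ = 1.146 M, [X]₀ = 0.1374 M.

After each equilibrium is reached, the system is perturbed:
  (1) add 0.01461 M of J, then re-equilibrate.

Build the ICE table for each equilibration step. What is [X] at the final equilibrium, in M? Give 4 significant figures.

[X]_eq = 2.454 M

Q₀ = 0.01647 vs Keq = 2739 ⇒ Q<K, forward
Step 1:
                  J         X
  init        1.146    0.1374
  Δ          -1.144     2.288
  eq       0.002147     2.425
  solve Keq expr → x = 1.144; check Q = 2739
Then add 0.01461 M of J.
Step 2:
                  J         X
  init      0.01676     2.425
  Δ        -0.01456   0.02912
  eq       0.002199     2.454
  solve Keq expr → x = 0.01456; check Q = 2739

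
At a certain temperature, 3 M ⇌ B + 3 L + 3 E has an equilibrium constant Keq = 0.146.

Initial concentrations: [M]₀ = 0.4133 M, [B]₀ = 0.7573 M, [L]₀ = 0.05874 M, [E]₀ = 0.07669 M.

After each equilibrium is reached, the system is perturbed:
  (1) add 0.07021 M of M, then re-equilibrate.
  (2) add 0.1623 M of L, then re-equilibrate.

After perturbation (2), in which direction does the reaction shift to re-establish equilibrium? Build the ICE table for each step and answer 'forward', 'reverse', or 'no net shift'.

Q₀ = 9.8060e-07 vs Keq = 0.146 ⇒ Q<K, forward
Step 1:
                    M           B           L           E
  init         0.4133      0.7573     0.05874     0.07669
  Δ           -0.2419     0.08062      0.2419      0.2419
  eq           0.1714      0.8379      0.3006      0.3185
  solve Keq expr → x = 0.08062; check Q = 0.146
Then add 0.07021 M of M.
Step 2:
                    M           B           L           E
  init         0.2417      0.8379      0.3006      0.3185
  Δ          -0.03201     0.01067     0.03201     0.03201
  eq           0.2096      0.8486      0.3326      0.3506
  solve Keq expr → x = 0.01067; check Q = 0.146
Then add 0.1623 M of L.
Step 3:
                    M           B           L           E
  init         0.2096      0.8486      0.4949      0.3506
  Δ           0.04126    -0.01375    -0.04126    -0.04126
  eq           0.2509      0.8348      0.4536      0.3093
  solve Keq expr → x = -0.01375; check Q = 0.146

Direction: reverse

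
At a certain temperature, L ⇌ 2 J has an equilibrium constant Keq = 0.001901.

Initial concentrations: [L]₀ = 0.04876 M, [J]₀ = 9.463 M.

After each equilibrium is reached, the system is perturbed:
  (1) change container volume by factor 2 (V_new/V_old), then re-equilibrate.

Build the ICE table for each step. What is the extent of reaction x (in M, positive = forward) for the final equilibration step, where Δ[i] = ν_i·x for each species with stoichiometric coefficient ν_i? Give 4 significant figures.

x = 0.009753 M

Q₀ = 1837 vs Keq = 0.001901 ⇒ Q>K, reverse
Step 1:
                  L         J
  init      0.04876     9.463
  Δ           4.684    -9.368
  eq          4.733   0.09485
  solve Keq expr → x = -4.684; check Q = 0.001901
Then change container volume by factor 2 (V_new/V_old).
Step 2:
                  L         J
  init        2.366   0.04743
  Δ       -0.009753   0.01951
  eq          2.357   0.06693
  solve Keq expr → x = 0.009753; check Q = 0.001901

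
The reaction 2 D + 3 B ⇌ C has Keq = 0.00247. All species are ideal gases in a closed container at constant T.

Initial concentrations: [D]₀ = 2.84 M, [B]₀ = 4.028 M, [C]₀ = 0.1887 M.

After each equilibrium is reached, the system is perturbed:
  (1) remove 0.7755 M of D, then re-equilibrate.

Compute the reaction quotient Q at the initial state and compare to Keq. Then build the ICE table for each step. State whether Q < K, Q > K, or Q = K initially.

Q₀ = 3.5799e-04; Q < K (proceeds forward)

Q₀ = 3.5799e-04 vs Keq = 0.00247 ⇒ Q<K, forward
Step 1:
                  D         B         C
  init         2.84     4.028    0.1887
  Δ         -0.5245   -0.7867    0.2622
  eq          2.316     3.241    0.4509
  solve Keq expr → x = 0.2622; check Q = 0.00247
Then remove 0.7755 M of D.
Step 2:
                  D         B         C
  init         1.54     3.241    0.4509
  Δ          0.2143    0.3215   -0.1072
  eq          1.754     3.563    0.3438
  solve Keq expr → x = -0.1072; check Q = 0.00247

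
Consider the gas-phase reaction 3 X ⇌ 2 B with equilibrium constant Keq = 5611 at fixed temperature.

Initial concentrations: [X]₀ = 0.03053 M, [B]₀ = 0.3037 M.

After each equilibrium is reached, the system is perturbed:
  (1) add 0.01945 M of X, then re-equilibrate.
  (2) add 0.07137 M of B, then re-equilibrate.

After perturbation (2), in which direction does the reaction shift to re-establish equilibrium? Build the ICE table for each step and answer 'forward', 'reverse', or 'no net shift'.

Q₀ = 3241 vs Keq = 5611 ⇒ Q<K, forward
Step 1:
                  X         B
  Initial   0.03053    0.3037
  Change  -0.004921  0.003281
  Equil     0.02561     0.307
  solve Keq expr → x = 0.00164; check Q = 5611
Then add 0.01945 M of X.
Step 2:
                  X         B
  Initial   0.04506     0.307
  Change   -0.01876   0.01251
  Equil      0.0263    0.3195
  solve Keq expr → x = 0.006253; check Q = 5611
Then add 0.07137 M of B.
Step 3:
                  X         B
  Initial    0.0263    0.3909
  Change   0.003658 -0.002439
  Equil     0.02996    0.3884
  solve Keq expr → x = -0.001219; check Q = 5611

Direction: reverse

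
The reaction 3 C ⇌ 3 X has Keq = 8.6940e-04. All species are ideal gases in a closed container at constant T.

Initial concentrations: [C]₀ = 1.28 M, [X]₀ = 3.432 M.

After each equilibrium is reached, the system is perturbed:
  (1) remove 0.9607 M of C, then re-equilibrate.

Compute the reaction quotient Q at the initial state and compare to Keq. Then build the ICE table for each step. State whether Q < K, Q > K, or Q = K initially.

Q₀ = 19.28; Q > K (proceeds reverse)

Q₀ = 19.28 vs Keq = 8.6940e-04 ⇒ Q>K, reverse
Step 1:
                    C           X
  I              1.28       3.432
  C             3.021      -3.021
  E             4.301      0.4105
  solve Keq expr → x = -1.007; check Q = 8.6940e-04
Then remove 0.9607 M of C.
Step 2:
                    C           X
  I             3.341      0.4105
  C            0.0837     -0.0837
  E             3.424      0.3268
  solve Keq expr → x = -0.0279; check Q = 8.6940e-04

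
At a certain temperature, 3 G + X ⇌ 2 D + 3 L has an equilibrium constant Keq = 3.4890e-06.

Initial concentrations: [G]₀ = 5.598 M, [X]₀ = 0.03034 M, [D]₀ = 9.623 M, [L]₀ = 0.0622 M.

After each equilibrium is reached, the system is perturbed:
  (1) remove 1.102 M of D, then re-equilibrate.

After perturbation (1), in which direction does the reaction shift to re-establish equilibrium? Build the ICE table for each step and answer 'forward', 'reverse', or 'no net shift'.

Direction: forward

Q₀ = 0.004187 vs Keq = 3.4890e-06 ⇒ Q>K, reverse
Step 1:
                  G         X         D         L
  init        5.598   0.03034     9.623    0.0622
  Δ         0.05526   0.01842  -0.03684  -0.05526
  eq          5.653   0.04876     9.586  0.006942
  solve Keq expr → x = -0.01842; check Q = 3.4890e-06
Then remove 1.102 M of D.
Step 2:
                  G         X         D         L
  init        5.653   0.04876     8.484  0.006942
  Δ       -5.7785e-04 -1.9262e-04 3.8523e-04 5.7785e-04
  eq          5.653   0.04857     8.485  0.007519
  solve Keq expr → x = 1.9262e-04; check Q = 3.4890e-06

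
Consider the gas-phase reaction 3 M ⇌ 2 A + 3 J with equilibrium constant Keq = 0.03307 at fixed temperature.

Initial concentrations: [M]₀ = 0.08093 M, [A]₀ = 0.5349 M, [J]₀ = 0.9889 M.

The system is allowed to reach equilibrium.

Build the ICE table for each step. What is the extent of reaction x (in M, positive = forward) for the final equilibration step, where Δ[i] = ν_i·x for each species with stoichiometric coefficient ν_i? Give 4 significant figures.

x = -0.1608 M

Q₀ = 522 vs Keq = 0.03307 ⇒ Q>K, reverse
Step 1:
                  M         A         J
  init      0.08093    0.5349    0.9889
  Δ          0.4824   -0.3216   -0.4824
  eq         0.5633    0.2133    0.5065
  solve Keq expr → x = -0.1608; check Q = 0.03307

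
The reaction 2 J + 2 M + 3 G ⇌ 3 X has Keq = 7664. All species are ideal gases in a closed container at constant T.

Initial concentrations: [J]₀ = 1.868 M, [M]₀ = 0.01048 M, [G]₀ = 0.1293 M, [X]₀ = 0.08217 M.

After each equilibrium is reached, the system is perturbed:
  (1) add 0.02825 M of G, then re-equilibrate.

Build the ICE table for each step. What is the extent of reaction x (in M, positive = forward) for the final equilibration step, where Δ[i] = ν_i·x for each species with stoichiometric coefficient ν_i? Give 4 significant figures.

Q₀ = 669.7 vs Keq = 7664 ⇒ Q<K, forward
Step 1:
                   J          M          G          X
  Initial      1.868    0.01048     0.1293    0.08217
  Change   -0.006367  -0.006367   -0.00955    0.00955
  Equil        1.862   0.004113     0.1197    0.09172
  solve Keq expr → x = 0.003183; check Q = 7664
Then add 0.02825 M of G.
Step 2:
                   J          M          G          X
  Initial      1.862   0.004113      0.148    0.09172
  Change  -9.9723e-04 -9.9723e-04  -0.001496   0.001496
  Equil        1.861   0.003116     0.1465    0.09322
  solve Keq expr → x = 4.9861e-04; check Q = 7664

x = 4.9861e-04 M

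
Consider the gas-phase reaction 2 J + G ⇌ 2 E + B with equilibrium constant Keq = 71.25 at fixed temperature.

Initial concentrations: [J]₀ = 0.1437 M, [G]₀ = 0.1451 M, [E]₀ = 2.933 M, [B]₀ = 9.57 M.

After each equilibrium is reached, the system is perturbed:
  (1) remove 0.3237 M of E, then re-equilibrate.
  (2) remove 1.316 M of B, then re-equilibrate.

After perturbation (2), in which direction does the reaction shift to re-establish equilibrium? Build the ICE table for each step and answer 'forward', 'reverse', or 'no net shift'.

Q₀ = 2.7476e+04 vs Keq = 71.25 ⇒ Q>K, reverse
Step 1:
                  J         G         E         B
  init       0.1437    0.1451     2.933      9.57
  Δ          0.8472    0.4236   -0.8472   -0.4236
  eq         0.9909    0.5687     2.086     9.146
  solve Keq expr → x = -0.4236; check Q = 71.25
Then remove 0.3237 M of E.
Step 2:
                  J         G         E         B
  init       0.9909    0.5687     1.762     9.146
  Δ        -0.08067  -0.04033   0.08067   0.04033
  eq         0.9103    0.5284     1.843     9.187
  solve Keq expr → x = 0.04033; check Q = 71.25
Then remove 1.316 M of B.
Step 3:
                  J         G         E         B
  init       0.9103    0.5284     1.843     7.871
  Δ        -0.03561   -0.0178   0.03561    0.0178
  eq         0.8747    0.5106     1.878     7.889
  solve Keq expr → x = 0.0178; check Q = 71.25

Direction: forward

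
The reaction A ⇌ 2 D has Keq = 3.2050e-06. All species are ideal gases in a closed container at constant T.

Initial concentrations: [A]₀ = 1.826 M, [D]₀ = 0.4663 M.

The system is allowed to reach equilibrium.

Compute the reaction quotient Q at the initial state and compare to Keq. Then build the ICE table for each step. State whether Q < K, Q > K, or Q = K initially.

Q₀ = 0.1191; Q > K (proceeds reverse)

Q₀ = 0.1191 vs Keq = 3.2050e-06 ⇒ Q>K, reverse
Step 1:
                  A         D
  I           1.826    0.4663
  C          0.2319   -0.4637
  E           2.058  0.002568
  solve Keq expr → x = -0.2319; check Q = 3.2050e-06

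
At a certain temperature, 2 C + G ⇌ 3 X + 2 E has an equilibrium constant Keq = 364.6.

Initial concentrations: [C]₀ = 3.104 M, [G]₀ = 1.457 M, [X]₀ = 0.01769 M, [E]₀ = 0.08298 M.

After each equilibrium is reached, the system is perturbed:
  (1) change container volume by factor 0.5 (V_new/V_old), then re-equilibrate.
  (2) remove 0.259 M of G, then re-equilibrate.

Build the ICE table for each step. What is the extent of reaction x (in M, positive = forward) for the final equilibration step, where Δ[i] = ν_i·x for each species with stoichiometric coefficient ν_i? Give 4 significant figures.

Q₀ = 2.7154e-09 vs Keq = 364.6 ⇒ Q<K, forward
Step 1:
                   C          G          X          E
  init         3.104      1.457    0.01769    0.08298
  Δ           -2.098     -1.049      3.147      2.098
  eq           1.006     0.4081      3.164      2.181
  solve Keq expr → x = 1.049; check Q = 364.6
Then change container volume by factor 0.5 (V_new/V_old).
Step 2:
                   C          G          X          E
  init         2.013     0.8163      6.329      4.361
  Δ           0.5206     0.2603    -0.7809    -0.5206
  eq           2.533      1.077      5.548      3.841
  solve Keq expr → x = -0.2603; check Q = 364.6
Then remove 0.259 M of G.
Step 3:
                   C          G          X          E
  init         2.533     0.8176      5.548      3.841
  Δ           0.1013    0.05063    -0.1519    -0.1013
  eq           2.634     0.8682      5.396       3.74
  solve Keq expr → x = -0.05063; check Q = 364.6

x = -0.05063 M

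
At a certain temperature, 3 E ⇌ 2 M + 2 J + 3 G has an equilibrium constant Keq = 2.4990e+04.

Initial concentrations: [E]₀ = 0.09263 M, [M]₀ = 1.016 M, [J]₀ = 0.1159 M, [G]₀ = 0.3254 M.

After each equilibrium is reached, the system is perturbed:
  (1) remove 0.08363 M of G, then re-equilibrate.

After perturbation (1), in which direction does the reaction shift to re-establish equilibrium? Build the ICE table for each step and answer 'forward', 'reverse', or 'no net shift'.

Q₀ = 0.6011 vs Keq = 2.4990e+04 ⇒ Q<K, forward
Step 1:
                   E          M          J          G
  Initial    0.09263      1.016     0.1159     0.3254
  Change      -0.088    0.05866    0.05866      0.088
  Equil     0.004634      1.075     0.1746     0.4134
  solve Keq expr → x = 0.02933; check Q = 2.4990e+04
Then remove 0.08363 M of G.
Step 2:
                   E          M          J          G
  Initial   0.004634      1.075     0.1746     0.3298
  Change  -9.1706e-04 6.1138e-04 6.1138e-04 9.1706e-04
  Equil     0.003717      1.075     0.1752     0.3307
  solve Keq expr → x = 3.0569e-04; check Q = 2.4990e+04

Direction: forward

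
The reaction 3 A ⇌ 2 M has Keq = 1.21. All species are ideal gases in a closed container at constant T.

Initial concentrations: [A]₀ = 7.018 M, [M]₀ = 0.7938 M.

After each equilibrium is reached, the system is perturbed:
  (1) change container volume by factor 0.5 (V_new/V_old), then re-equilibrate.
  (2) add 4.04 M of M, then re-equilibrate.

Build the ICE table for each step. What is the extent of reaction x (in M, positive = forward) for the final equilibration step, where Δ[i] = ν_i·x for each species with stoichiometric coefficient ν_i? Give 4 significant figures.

Q₀ = 0.001823 vs Keq = 1.21 ⇒ Q<K, forward
Step 1:
                   A          M
  Initial      7.018     0.7938
  Change      -4.686      3.124
  Equil        2.332      3.918
  solve Keq expr → x = 1.562; check Q = 1.21
Then change container volume by factor 0.5 (V_new/V_old).
Step 2:
                   A          M
  Initial      4.664      7.835
  Change     -0.7968     0.5312
  Equil        3.868      8.367
  solve Keq expr → x = 0.2656; check Q = 1.21
Then add 4.04 M of M.
Step 3:
                   A          M
  Initial      3.868      12.41
  Change       0.983    -0.6553
  Equil        4.851      11.75
  solve Keq expr → x = -0.3277; check Q = 1.21

x = -0.3277 M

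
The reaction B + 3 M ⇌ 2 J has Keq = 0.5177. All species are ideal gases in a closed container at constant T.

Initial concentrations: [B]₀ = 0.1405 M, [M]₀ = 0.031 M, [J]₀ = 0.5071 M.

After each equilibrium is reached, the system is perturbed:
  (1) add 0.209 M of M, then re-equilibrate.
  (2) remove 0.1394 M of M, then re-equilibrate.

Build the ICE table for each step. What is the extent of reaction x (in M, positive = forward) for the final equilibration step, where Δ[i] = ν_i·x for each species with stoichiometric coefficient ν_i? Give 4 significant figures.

Q₀ = 6.1436e+04 vs Keq = 0.5177 ⇒ Q>K, reverse
Step 1:
                  B         M         J
  Initial    0.1405     0.031    0.5071
  Change     0.1721    0.5163   -0.3442
  Equil      0.3126    0.5473    0.1629
  solve Keq expr → x = -0.1721; check Q = 0.5177
Then add 0.209 M of M.
Step 2:
                  B         M         J
  Initial    0.3126    0.7563    0.1629
  Change   -0.02608  -0.07824   0.05216
  Equil      0.2865    0.6781     0.215
  solve Keq expr → x = 0.02608; check Q = 0.5177
Then remove 0.1394 M of M.
Step 3:
                  B         M         J
  Initial    0.2865    0.5387     0.215
  Change    0.01742   0.05227  -0.03485
  Equil      0.3039    0.5909    0.1802
  solve Keq expr → x = -0.01742; check Q = 0.5177

x = -0.01742 M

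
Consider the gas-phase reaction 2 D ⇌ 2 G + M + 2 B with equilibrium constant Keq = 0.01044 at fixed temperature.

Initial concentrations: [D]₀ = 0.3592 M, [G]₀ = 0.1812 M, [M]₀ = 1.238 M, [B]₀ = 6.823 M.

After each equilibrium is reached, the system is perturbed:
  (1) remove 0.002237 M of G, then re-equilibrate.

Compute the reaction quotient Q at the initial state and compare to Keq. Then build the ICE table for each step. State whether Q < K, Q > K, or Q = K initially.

Q₀ = 14.67 vs Keq = 0.01044 ⇒ Q>K, reverse
Step 1:
                    D           G           M           B
  Initial      0.3592      0.1812       1.238       6.823
  Change       0.1736     -0.1736    -0.08678     -0.1736
  Equil        0.5328     0.00763       1.151       6.649
  solve Keq expr → x = -0.08678; check Q = 0.01044
Then remove 0.002237 M of G.
Step 2:
                    D           G           M           B
  Initial      0.5328    0.005393       1.151       6.649
  Change    -0.002199    0.002199      0.0011    0.002199
  Equil        0.5306    0.007592       1.152       6.652
  solve Keq expr → x = 0.0011; check Q = 0.01044

Q₀ = 14.67; Q > K (proceeds reverse)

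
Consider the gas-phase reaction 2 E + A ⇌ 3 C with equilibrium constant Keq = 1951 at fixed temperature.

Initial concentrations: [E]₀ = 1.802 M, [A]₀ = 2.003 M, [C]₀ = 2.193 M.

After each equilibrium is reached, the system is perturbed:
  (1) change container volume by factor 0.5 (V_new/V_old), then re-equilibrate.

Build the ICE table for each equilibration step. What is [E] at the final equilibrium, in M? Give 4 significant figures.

[E]_eq = 0.4061 M

Q₀ = 1.622 vs Keq = 1951 ⇒ Q<K, forward
Step 1:
                  E         A         C
  I           1.802     2.003     2.193
  C          -1.599   -0.7995     2.398
  E           0.203     1.204     4.591
  solve Keq expr → x = 0.7995; check Q = 1951
Then change container volume by factor 0.5 (V_new/V_old).
Step 2:
                  E         A         C
  I          0.4061     2.407     9.183
  C               0         0         0
  E          0.4061     2.407     9.183
  solve Keq expr → x = 0; check Q = 1951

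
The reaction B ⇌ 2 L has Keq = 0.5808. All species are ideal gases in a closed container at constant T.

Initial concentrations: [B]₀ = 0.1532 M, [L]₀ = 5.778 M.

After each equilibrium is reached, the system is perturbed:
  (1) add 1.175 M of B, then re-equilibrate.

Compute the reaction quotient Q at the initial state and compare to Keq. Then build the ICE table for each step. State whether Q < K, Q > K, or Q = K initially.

Q₀ = 217.9; Q > K (proceeds reverse)

Q₀ = 217.9 vs Keq = 0.5808 ⇒ Q>K, reverse
Step 1:
                  B         L
  Initial    0.1532     5.778
  Change      2.293    -4.586
  Equil       2.446     1.192
  solve Keq expr → x = -2.293; check Q = 0.5808
Then add 1.175 M of B.
Step 2:
                  B         L
  Initial     3.621     1.192
  Change    -0.1173    0.2346
  Equil       3.504     1.427
  solve Keq expr → x = 0.1173; check Q = 0.5808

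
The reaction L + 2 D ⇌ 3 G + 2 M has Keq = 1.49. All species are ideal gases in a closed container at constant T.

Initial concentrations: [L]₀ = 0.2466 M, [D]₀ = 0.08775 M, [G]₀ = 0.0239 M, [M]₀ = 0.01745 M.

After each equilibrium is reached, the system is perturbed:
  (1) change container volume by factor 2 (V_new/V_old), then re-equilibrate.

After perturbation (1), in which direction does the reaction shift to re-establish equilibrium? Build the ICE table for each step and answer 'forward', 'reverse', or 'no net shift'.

Direction: forward

Q₀ = 2.1893e-06 vs Keq = 1.49 ⇒ Q<K, forward
Step 1:
                  L         D         G         M
  Initial    0.2466   0.08775    0.0239   0.01745
  Change   -0.03927  -0.07854    0.1178   0.07854
  Equil      0.2073  0.009212    0.1417   0.09599
  solve Keq expr → x = 0.03927; check Q = 1.49
Then change container volume by factor 2 (V_new/V_old).
Step 2:
                  L         D         G         M
  Initial    0.1037  0.004606   0.07085   0.04799
  Change  -0.001018 -0.002036  0.003054  0.002036
  Equil      0.1026   0.00257   0.07391   0.05003
  solve Keq expr → x = 0.001018; check Q = 1.49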